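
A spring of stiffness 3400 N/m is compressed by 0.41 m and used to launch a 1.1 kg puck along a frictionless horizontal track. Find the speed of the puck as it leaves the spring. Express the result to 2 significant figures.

v = 23 m/s

Spring PE converts entirely to kinetic energy: ½kx² = ½mv²
v = x√(k/m) = 0.41 × √(3400/1.1) = 22.79 m/s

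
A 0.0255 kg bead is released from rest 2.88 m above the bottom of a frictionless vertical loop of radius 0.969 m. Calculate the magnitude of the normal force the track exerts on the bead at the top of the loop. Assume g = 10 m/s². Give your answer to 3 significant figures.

Energy from release to top (height 2r): mgh = ½mv_top² + mg(2r)
v_top² = 2g(h − 2r) = 2(10)(2.88 − 1.938) = 18.840 m²/s²
At the top, both N and weight point toward the centre: N + mg = mv_top²/r
N = m(v_top²/r − g) = 0.0255(18.840/0.969 − 10) = 0.2408 N

N = 0.241 N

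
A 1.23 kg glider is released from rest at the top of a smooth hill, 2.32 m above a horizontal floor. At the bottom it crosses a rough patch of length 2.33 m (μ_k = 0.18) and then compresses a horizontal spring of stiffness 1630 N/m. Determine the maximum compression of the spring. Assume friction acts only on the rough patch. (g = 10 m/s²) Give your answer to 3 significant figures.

Initial energy: E₁ = mgh = (1.23)(10)(2.32) = 28.536 J
Friction removes W_f = μ_k mg d = (0.18)(1.23)(10)(2.33) = 5.159 J
Energy reaching the spring: E = 28.536 − 5.159 = 23.377 J
At max compression ½kx² = E ⇒ x = √(2E/k) = √(2 × 23.377/1630) = 0.1694 m

x = 0.169 m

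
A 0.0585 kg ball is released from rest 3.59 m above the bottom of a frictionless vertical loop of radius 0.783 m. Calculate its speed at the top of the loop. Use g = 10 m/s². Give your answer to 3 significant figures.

v = 6.36 m/s

Energy conservation: mgh = ½mv_top² + mg(2r)
v_top² = 2g(h − 2r) = 2(10)(3.59 − 1.566) = 40.48
v_top = 6.362 m/s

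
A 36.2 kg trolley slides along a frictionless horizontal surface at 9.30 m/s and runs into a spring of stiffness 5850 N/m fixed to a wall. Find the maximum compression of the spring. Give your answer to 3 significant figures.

x = 0.732 m

All KE is stored as spring PE at maximum compression: ½mv² = ½kx²
x = v√(m/k) = 9.30 × √(36.2/5850) = 0.7316 m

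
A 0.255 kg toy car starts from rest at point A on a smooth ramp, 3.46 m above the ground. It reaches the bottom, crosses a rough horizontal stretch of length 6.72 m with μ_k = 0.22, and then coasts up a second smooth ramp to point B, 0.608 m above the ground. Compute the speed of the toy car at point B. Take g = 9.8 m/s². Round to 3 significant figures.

Energy at A: mgh₁ = (0.255)(9.8)(3.46) = 8.6465 J
Friction loss: W_f = μ_k mg d = 3.695 J
At B: ½mv² + mgh₂ = mgh₁ − W_f
½mv² = 8.6465 − 3.695 − 1.5194 = 3.4326 J
v = √(2 × 3.4326/0.255) = 5.189 m/s

v = 5.19 m/s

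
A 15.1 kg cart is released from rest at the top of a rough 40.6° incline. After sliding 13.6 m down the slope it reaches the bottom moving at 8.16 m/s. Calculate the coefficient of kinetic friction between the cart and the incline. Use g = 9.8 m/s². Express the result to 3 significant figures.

Energy balance down the incline: mg L sinθ − ½mv² = μ_k (mg cosθ) L
mgL sinθ = 1309.7 J; ½mv² = 502.72 J
W_f = 1309.7 − 502.72 = 807.0 J
μ_k = W_f/(mg cosθ · L) = 807.0/(112.4 × 13.6) = 0.5281

μ_k = 0.528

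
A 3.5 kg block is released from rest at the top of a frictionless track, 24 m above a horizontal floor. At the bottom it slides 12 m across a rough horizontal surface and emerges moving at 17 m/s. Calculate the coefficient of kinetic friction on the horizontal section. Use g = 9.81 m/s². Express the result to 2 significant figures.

Applying the work–energy principle:
mgh = ½mv² + μ_k m g d
mgh = 824.04 J; ½mv² = 505.75 J
W_f = 824.04 − 505.75 = 318.3 J
μ_k = W_f/(mg·d) = 318.3/(34.34 × 12) = 0.7725

μ_k = 0.77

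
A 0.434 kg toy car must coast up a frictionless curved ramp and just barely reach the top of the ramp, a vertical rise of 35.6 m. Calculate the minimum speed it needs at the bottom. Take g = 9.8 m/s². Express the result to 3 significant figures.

At the top it is momentarily at rest, so all KE converts to PE: ½mv² = mgh
v = √(2gh) = √(2 × 9.8 × 35.6) = 26.42 m/s

v = 26.4 m/s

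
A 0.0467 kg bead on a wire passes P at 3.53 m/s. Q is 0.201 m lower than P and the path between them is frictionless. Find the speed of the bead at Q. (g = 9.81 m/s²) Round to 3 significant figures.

v = 4.05 m/s

Equating total energy at the two states: ½mv₀² + mgh = ½mv²
v² = v₀² + 2gh = (3.53)² + 2(9.81)(0.201) = 16.405
v = √16.405 = 4.050 m/s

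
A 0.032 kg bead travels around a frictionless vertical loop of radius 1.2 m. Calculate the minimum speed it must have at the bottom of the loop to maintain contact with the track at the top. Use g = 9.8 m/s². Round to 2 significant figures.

v = 7.7 m/s

At the top: mg = mv_top²/r ⇒ v_top² = gr = 11.76 m²/s²
Energy from bottom to top (height 2r): ½mv_bot² = ½mv_top² + mg(2r)
v_bot² = gr + 4gr = 5gr = 58.80
v_bot = √(5gr) = 7.668 m/s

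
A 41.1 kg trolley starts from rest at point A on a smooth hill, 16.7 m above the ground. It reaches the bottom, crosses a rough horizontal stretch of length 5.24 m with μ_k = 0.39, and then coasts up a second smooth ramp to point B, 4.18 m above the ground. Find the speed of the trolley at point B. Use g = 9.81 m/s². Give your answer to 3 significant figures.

v = 14.3 m/s

Energy at A: mgh₁ = (41.1)(9.81)(16.7) = 6733.3 J
Friction loss: W_f = μ_k mg d = 824.0 J
At B: ½mv² + mgh₂ = mgh₁ − W_f
½mv² = 6733.3 − 824.0 − 1685.3 = 4224.0 J
v = √(2 × 4224.0/41.1) = 14.34 m/s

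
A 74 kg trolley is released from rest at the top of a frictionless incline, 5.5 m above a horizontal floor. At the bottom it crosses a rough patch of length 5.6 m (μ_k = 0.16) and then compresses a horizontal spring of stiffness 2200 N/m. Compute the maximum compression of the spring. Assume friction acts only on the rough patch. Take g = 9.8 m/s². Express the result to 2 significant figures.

x = 1.7 m

Initial energy: E₁ = mgh = (74)(9.8)(5.5) = 3988.6 J
Friction removes W_f = μ_k mg d = (0.16)(74)(9.8)(5.6) = 649.8 J
Energy reaching the spring: E = 3988.6 − 649.8 = 3338.8 J
At max compression ½kx² = E ⇒ x = √(2E/k) = √(2 × 3338.8/2200) = 1.742 m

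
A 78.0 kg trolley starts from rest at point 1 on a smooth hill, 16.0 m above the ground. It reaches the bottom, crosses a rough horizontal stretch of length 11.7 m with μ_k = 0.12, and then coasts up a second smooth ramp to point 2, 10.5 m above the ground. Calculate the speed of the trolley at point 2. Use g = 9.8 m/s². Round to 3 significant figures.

Energy at 1: mgh₁ = (78.0)(9.8)(16.0) = 12230 J
Friction loss: W_f = μ_k mg d = 1073 J
At 2: ½mv² + mgh₂ = mgh₁ − W_f
½mv² = 12230 − 1073 − 8026.2 = 3131.0 J
v = √(2 × 3131.0/78.0) = 8.960 m/s

v = 8.96 m/s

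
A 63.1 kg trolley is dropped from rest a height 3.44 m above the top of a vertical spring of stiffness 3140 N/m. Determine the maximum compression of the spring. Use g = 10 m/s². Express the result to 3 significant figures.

Let x be the compression. The total drop is H + x, and the trolley is instantaneously at rest at max compression, so energy conservation gives:
mg(H + x) = ½kx²
½(3140)x² − (63.1)(10)x − (63.1)(10)(3.44) = 0
1570x² − 631.0x − 2171 = 0
x = [631.0 + √(398161 + 1.3632e+07)]/(2 × 1570) = 1.394 m

x = 1.39 m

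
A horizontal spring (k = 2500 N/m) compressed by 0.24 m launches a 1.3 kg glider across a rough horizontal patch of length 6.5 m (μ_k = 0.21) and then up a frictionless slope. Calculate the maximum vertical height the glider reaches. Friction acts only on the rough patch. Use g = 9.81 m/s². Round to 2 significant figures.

h = 4.3 m

Spring energy: E₀ = ½kx² = ½(2500)(0.24)² = 72.000 J
Friction: W_f = μ_k mg d = (0.21)(1.3)(9.81)(6.5) = 17.41 J
Energy at base of ramp: E = 72.000 − 17.41 = 54.592 J
At max height all remaining energy is PE: mgh = E ⇒ h = E/(mg) = 54.592/(1.3 × 9.81) = 4.281 m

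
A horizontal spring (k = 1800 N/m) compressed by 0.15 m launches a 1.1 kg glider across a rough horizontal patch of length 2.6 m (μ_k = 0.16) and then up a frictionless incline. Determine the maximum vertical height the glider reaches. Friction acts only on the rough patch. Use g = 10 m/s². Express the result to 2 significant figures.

h = 1.4 m

Spring energy: E₀ = ½kx² = ½(1800)(0.15)² = 20.250 J
Friction: W_f = μ_k mg d = (0.16)(1.1)(10)(2.6) = 4.576 J
Energy at base of ramp: E = 20.250 − 4.576 = 15.674 J
At max height all remaining energy is PE: mgh = E ⇒ h = E/(mg) = 15.674/(1.1 × 10) = 1.425 m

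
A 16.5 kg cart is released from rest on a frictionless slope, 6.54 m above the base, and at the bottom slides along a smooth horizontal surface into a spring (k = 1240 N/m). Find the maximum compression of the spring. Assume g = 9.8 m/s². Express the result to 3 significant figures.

x = 1.31 m

Energy conservation (no friction) from release to max compression: mgh = ½kx²
x = √(2mgh/k) = √(2 × 16.5 × 9.8 × 6.54 / 1240) = 1.306 m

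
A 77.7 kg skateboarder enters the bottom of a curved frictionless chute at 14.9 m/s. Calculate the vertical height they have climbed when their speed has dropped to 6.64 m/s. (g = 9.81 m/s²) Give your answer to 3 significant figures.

Energy balance between the two points: ½mv₁² = ½mv₂² + mgh
h = (v₁² − v₂²)/(2g) = (14.9² − 6.64²)/(2 × 9.81) = 9.068 m

h = 9.07 m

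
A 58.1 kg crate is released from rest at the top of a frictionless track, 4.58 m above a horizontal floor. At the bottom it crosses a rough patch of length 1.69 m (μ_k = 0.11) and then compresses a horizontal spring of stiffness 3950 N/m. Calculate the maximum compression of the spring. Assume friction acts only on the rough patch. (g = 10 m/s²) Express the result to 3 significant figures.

Initial energy: E₁ = mgh = (58.1)(10)(4.58) = 2661.0 J
Friction removes W_f = μ_k mg d = (0.11)(58.1)(10)(1.69) = 108.0 J
Energy reaching the spring: E = 2661.0 − 108.0 = 2553.0 J
At max compression ½kx² = E ⇒ x = √(2E/k) = √(2 × 2553.0/3950) = 1.137 m

x = 1.14 m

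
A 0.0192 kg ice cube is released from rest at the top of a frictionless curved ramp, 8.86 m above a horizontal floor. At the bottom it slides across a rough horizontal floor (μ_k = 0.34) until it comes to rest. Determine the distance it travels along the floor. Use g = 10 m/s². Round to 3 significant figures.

d = 26.1 m

Energy bookkeeping (friction removes W_f = μ_k N d):
At rest all PE has been dissipated by friction: mgh = μ_k m g d
d = h/μ_k = 8.86/0.34 = 26.06 m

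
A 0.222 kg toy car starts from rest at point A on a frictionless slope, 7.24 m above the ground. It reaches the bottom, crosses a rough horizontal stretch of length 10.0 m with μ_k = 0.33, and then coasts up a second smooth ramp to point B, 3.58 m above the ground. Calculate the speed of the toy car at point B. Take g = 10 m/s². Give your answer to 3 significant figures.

v = 2.68 m/s

Energy at A: mgh₁ = (0.222)(10)(7.24) = 16.073 J
Friction loss: W_f = μ_k mg d = 7.326 J
At B: ½mv² + mgh₂ = mgh₁ − W_f
½mv² = 16.073 − 7.326 − 7.9476 = 0.79920 J
v = √(2 × 0.79920/0.222) = 2.683 m/s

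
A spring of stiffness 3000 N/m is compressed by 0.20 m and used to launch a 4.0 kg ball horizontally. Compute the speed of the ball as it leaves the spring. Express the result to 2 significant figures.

v = 5.5 m/s

Conservation of energy: ½kx² = ½mv²
v = x√(k/m) = 0.20 × √(3000/4.0) = 5.477 m/s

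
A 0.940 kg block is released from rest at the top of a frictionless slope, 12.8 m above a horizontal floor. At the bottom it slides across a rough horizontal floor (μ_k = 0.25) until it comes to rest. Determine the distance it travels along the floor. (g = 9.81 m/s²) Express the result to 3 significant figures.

d = 51.2 m

Applying the work–energy principle:
At rest all PE has been dissipated by friction: mgh = μ_k m g d
d = h/μ_k = 12.8/0.25 = 51.20 m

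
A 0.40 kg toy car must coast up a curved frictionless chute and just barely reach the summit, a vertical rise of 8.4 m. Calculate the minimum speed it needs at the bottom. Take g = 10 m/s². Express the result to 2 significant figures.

At the top it is momentarily at rest, so all KE converts to PE: ½mv² = mgh
v = √(2gh) = √(2 × 10 × 8.4) = 12.96 m/s

v = 13 m/s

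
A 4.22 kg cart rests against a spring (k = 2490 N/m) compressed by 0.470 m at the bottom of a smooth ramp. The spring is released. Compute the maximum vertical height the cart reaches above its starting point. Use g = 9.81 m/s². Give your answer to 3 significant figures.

All spring PE becomes gravitational PE at the highest point: ½kx² = mgh
h = kx²/(2mg) = (2490)(0.470)²/(2 × 4.22 × 9.81) = 6.643 m

h = 6.64 m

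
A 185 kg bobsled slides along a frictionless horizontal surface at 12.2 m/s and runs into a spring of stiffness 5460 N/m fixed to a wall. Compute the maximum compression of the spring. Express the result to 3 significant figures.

Conservation of energy between contact and max compression: ½mv² = ½kx²
x = v√(m/k) = 12.2 × √(185/5460) = 2.246 m

x = 2.25 m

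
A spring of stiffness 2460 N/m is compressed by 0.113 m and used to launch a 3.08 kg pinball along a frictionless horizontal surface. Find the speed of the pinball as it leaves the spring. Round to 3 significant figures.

v = 3.19 m/s

The pinball leaves the spring when the spring is at natural length, so ½kx² = ½mv²
v = x√(k/m) = 0.113 × √(2460/3.08) = 3.194 m/s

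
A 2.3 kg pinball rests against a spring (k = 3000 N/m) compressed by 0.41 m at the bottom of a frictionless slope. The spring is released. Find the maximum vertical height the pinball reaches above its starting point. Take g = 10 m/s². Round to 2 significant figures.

h = 11 m

All spring PE becomes gravitational PE at the highest point: ½kx² = mgh
h = kx²/(2mg) = (3000)(0.41)²/(2 × 2.3 × 10) = 10.96 m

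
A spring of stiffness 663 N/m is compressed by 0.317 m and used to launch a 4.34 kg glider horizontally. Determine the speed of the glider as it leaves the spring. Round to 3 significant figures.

Spring PE converts entirely to kinetic energy: ½kx² = ½mv²
v = x√(k/m) = 0.317 × √(663/4.34) = 3.918 m/s

v = 3.92 m/s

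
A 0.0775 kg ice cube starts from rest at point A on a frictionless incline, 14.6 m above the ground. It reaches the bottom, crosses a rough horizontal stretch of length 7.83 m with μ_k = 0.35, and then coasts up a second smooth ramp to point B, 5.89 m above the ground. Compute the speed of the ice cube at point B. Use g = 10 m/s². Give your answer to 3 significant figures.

v = 10.9 m/s

Energy at A: mgh₁ = (0.0775)(10)(14.6) = 11.315 J
Friction loss: W_f = μ_k mg d = 2.124 J
At B: ½mv² + mgh₂ = mgh₁ − W_f
½mv² = 11.315 − 2.124 − 4.5648 = 4.6264 J
v = √(2 × 4.6264/0.0775) = 10.93 m/s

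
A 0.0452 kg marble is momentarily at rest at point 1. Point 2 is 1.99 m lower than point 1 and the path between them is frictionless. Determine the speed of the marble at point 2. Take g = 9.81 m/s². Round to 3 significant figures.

Equating total energy at the two states: mgh = ½mv²
The mass cancels from both sides.
v = √(2gh) = √(2 × 9.81 × 1.99) = √39.044 = 6.249 m/s

v = 6.25 m/s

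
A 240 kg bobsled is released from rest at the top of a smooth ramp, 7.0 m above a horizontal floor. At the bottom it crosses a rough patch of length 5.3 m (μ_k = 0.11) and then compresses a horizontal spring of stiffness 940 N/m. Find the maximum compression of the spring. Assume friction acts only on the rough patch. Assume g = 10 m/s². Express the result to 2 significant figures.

Initial energy: E₁ = mgh = (240)(10)(7.0) = 16800 J
Friction removes W_f = μ_k mg d = (0.11)(240)(10)(5.3) = 1399 J
Energy reaching the spring: E = 16800 − 1399 = 15401 J
At max compression ½kx² = E ⇒ x = √(2E/k) = √(2 × 15401/940) = 5.724 m

x = 5.7 m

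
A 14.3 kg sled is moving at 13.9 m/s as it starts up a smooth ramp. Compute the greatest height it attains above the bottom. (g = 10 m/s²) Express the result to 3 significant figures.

h = 9.66 m

By energy conservation, ½mv² = mgh
h = v²/(2g) = 13.9²/(2 × 10) = 9.661 m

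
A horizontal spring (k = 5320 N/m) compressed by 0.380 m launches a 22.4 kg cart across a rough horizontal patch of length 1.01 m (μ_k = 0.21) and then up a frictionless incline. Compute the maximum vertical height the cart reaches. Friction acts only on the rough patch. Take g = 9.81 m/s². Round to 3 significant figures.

h = 1.54 m

Spring energy: E₀ = ½kx² = ½(5320)(0.380)² = 384.10 J
Friction: W_f = μ_k mg d = (0.21)(22.4)(9.81)(1.01) = 46.61 J
Energy at base of ramp: E = 384.10 − 46.61 = 337.50 J
At max height all remaining energy is PE: mgh = E ⇒ h = E/(mg) = 337.50/(22.4 × 9.81) = 1.536 m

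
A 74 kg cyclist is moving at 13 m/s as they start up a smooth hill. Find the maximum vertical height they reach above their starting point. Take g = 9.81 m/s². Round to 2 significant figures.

By energy conservation, ½mv² = mgh
h = v²/(2g) = 13²/(2 × 9.81) = 8.614 m

h = 8.6 m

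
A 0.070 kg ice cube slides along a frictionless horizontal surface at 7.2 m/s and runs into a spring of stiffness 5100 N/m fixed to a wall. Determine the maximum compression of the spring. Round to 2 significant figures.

x = 0.027 m

Conservation of energy between contact and max compression: ½mv² = ½kx²
x = v√(m/k) = 7.2 × √(0.070/5100) = 0.02667 m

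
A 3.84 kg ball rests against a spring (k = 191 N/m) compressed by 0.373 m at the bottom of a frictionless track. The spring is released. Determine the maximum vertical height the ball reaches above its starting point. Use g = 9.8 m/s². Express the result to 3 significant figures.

h = 0.353 m

All spring PE becomes gravitational PE at the highest point: ½kx² = mgh
h = kx²/(2mg) = (191)(0.373)²/(2 × 3.84 × 9.8) = 0.3531 m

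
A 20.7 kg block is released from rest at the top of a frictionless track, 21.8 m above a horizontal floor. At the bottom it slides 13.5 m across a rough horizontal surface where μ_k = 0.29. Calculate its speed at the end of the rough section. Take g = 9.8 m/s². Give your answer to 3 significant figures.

v = 18.7 m/s

Energy at the top = energy at the end + work done against friction:
mgh = ½mv² + μ_k m g d
W_f = μ_k mg d = (0.29)(20.7)(9.8)(13.5) = 794.2 J
½mv² = mgh − W_f = 4422.3 − 794.2 = 3628.2 J
v = √(2 × 3628.2/20.7) = 18.72 m/s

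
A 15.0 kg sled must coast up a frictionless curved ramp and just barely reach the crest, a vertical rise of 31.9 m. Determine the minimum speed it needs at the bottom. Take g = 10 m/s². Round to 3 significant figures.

At the top it is momentarily at rest, so all KE converts to PE: ½mv² = mgh
v = √(2gh) = √(2 × 10 × 31.9) = 25.26 m/s

v = 25.3 m/s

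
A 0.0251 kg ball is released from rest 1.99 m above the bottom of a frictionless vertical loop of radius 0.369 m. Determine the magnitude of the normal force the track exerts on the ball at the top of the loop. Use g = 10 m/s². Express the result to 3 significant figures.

N = 1.45 N

Energy from release to top (height 2r): mgh = ½mv_top² + mg(2r)
v_top² = 2g(h − 2r) = 2(10)(1.99 − 0.7380) = 25.040 m²/s²
At the top, both N and weight point toward the centre: N + mg = mv_top²/r
N = m(v_top²/r − g) = 0.0251(25.040/0.369 − 10) = 1.452 N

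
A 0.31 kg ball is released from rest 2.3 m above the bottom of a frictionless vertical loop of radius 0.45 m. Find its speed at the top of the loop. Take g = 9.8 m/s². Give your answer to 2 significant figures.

v = 5.2 m/s

Energy conservation: mgh = ½mv_top² + mg(2r)
v_top² = 2g(h − 2r) = 2(9.8)(2.3 − 0.9000) = 27.44
v_top = 5.238 m/s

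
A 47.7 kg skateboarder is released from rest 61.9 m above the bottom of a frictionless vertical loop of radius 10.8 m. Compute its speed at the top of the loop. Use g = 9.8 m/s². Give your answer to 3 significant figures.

v = 28.1 m/s

Energy conservation: mgh = ½mv_top² + mg(2r)
v_top² = 2g(h − 2r) = 2(9.8)(61.9 − 21.60) = 789.9
v_top = 28.10 m/s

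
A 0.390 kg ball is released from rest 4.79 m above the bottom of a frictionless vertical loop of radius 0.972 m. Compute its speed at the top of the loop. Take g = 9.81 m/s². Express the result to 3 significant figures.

Energy conservation: mgh = ½mv_top² + mg(2r)
v_top² = 2g(h − 2r) = 2(9.81)(4.79 − 1.944) = 55.84
v_top = 7.473 m/s

v = 7.47 m/s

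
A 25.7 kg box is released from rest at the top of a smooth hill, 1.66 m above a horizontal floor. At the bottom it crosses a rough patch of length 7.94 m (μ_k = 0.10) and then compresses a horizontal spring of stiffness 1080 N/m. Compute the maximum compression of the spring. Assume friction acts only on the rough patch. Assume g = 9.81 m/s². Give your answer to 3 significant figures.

Initial energy: E₁ = mgh = (25.7)(9.81)(1.66) = 418.51 J
Friction removes W_f = μ_k mg d = (0.10)(25.7)(9.81)(7.94) = 200.2 J
Energy reaching the spring: E = 418.51 − 200.2 = 218.33 J
At max compression ½kx² = E ⇒ x = √(2E/k) = √(2 × 218.33/1080) = 0.6359 m

x = 0.636 m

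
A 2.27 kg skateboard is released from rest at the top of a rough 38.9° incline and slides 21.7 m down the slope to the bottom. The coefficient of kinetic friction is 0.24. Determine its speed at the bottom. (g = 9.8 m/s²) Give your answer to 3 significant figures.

Taking the bottom as reference, mgh = ½mv² + μ_k N L with h = L sinθ, N = mg cosθ:
mgh = mgL sinθ = (2.27)(9.8)(21.7)sin38.9° = 303.14 J
W_f = μ_k mg cosθ · L = (0.24)(2.27)(9.8)cos38.9°·21.7 = 90.17 J
½mv² = 303.14 − 90.17 = 212.98 J
v = √(2 × 212.98/2.27) = 13.70 m/s

v = 13.7 m/s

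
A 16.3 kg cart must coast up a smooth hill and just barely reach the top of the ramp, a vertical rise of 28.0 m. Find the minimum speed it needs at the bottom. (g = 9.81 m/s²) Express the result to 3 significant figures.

At the top it is momentarily at rest, so all KE converts to PE: ½mv² = mgh
v = √(2gh) = √(2 × 9.81 × 28.0) = 23.44 m/s

v = 23.4 m/s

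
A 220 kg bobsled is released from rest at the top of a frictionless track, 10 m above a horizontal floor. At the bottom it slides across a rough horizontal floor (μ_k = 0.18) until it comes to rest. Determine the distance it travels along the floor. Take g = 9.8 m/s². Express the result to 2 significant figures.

d = 56 m

Energy bookkeeping (friction removes W_f = μ_k N d):
At rest all PE has been dissipated by friction: mgh = μ_k m g d
d = h/μ_k = 10/0.18 = 55.56 m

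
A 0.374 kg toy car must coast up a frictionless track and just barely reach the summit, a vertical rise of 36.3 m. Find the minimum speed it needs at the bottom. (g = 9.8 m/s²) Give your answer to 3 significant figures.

v = 26.7 m/s

At the top it is momentarily at rest, so all KE converts to PE: ½mv² = mgh
v = √(2gh) = √(2 × 9.8 × 36.3) = 26.67 m/s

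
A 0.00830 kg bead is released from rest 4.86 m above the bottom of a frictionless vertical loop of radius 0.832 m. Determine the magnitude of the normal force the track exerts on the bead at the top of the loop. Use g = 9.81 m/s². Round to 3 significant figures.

Energy from release to top (height 2r): mgh = ½mv_top² + mg(2r)
v_top² = 2g(h − 2r) = 2(9.81)(4.86 − 1.664) = 62.706 m²/s²
At the top, both N and weight point toward the centre: N + mg = mv_top²/r
N = m(v_top²/r − g) = 0.00830(62.706/0.832 − 9.81) = 0.5441 N

N = 0.544 N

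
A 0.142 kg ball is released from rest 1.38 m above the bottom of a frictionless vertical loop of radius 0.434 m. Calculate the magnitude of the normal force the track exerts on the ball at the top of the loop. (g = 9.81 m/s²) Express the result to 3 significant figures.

N = 1.89 N

Energy from release to top (height 2r): mgh = ½mv_top² + mg(2r)
v_top² = 2g(h − 2r) = 2(9.81)(1.38 − 0.8680) = 10.045 m²/s²
At the top, both N and weight point toward the centre: N + mg = mv_top²/r
N = m(v_top²/r − g) = 0.142(10.045/0.434 − 9.81) = 1.894 N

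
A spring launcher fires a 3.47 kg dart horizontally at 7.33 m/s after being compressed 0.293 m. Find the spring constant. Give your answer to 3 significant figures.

½kx² = ½mv²
k = mv²/x² = (3.47)(7.33)²/(0.293)² = 2172 N/m

k = 2170 N/m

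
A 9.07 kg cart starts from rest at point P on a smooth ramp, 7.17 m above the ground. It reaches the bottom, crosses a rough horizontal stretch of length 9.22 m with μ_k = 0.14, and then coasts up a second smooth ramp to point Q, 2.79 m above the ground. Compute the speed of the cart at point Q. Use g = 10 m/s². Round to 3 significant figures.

Energy at P: mgh₁ = (9.07)(10)(7.17) = 650.32 J
Friction loss: W_f = μ_k mg d = 117.1 J
At Q: ½mv² + mgh₂ = mgh₁ − W_f
½mv² = 650.32 − 117.1 − 253.05 = 280.19 J
v = √(2 × 280.19/9.07) = 7.860 m/s

v = 7.86 m/s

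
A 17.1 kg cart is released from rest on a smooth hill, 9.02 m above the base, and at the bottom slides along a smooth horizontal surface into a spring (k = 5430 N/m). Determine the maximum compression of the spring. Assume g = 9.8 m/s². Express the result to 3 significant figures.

x = 0.746 m

At max compression the cart is momentarily at rest: mgh = ½kx²
x = √(2mgh/k) = √(2 × 17.1 × 9.8 × 9.02 / 5430) = 0.7462 m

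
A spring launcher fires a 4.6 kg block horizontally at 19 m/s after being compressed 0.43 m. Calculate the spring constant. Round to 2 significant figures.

k = 9000 N/m

Spring PE at full compression equals KE at release: ½kx² = ½mv²
k = mv²/x² = (4.6)(19)²/(0.43)² = 8981 N/m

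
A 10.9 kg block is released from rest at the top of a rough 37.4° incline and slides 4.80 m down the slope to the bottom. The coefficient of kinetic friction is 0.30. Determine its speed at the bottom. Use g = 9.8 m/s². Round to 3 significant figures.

v = 5.89 m/s

Energy: mgh = ½mv² + W_f, with h = L sinθ and W_f = μ_k (mg cosθ) L
mgh = mgL sinθ = (10.9)(9.8)(4.80)sin37.4° = 311.42 J
W_f = μ_k mg cosθ · L = (0.30)(10.9)(9.8)cos37.4°·4.80 = 122.2 J
½mv² = 311.42 − 122.2 = 189.23 J
v = √(2 × 189.23/10.9) = 5.892 m/s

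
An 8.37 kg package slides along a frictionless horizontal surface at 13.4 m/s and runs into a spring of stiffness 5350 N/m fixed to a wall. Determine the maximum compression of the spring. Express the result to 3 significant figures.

Conservation of energy between contact and max compression: ½mv² = ½kx²
x = v√(m/k) = 13.4 × √(8.37/5350) = 0.5300 m

x = 0.530 m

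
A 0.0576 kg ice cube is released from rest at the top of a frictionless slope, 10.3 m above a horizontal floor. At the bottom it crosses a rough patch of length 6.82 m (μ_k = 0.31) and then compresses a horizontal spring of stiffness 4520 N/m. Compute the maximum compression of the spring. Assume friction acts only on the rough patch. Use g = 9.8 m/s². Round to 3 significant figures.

x = 0.0452 m

Initial energy: E₁ = mgh = (0.0576)(9.8)(10.3) = 5.8141 J
Friction removes W_f = μ_k mg d = (0.31)(0.0576)(9.8)(6.82) = 1.193 J
Energy reaching the spring: E = 5.8141 − 1.193 = 4.6207 J
At max compression ½kx² = E ⇒ x = √(2E/k) = √(2 × 4.6207/4520) = 0.04522 m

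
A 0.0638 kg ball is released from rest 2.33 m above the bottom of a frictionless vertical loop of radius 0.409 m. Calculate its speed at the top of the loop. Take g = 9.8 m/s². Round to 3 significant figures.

v = 5.44 m/s

Energy conservation: mgh = ½mv_top² + mg(2r)
v_top² = 2g(h − 2r) = 2(9.8)(2.33 − 0.8180) = 29.64
v_top = 5.444 m/s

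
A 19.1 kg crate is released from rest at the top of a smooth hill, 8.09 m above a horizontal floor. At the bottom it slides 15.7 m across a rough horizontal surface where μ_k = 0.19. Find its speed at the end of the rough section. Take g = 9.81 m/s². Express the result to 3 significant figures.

Applying the work–energy principle:
mgh = ½mv² + μ_k m g d
W_f = μ_k mg d = (0.19)(19.1)(9.81)(15.7) = 558.9 J
½mv² = mgh − W_f = 1515.8 − 558.9 = 956.90 J
v = √(2 × 956.90/19.1) = 10.01 m/s

v = 10.0 m/s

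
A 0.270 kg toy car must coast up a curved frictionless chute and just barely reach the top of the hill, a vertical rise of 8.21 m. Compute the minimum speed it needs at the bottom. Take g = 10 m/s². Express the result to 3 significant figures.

v = 12.8 m/s

At the top it is momentarily at rest, so all KE converts to PE: ½mv² = mgh
v = √(2gh) = √(2 × 10 × 8.21) = 12.81 m/s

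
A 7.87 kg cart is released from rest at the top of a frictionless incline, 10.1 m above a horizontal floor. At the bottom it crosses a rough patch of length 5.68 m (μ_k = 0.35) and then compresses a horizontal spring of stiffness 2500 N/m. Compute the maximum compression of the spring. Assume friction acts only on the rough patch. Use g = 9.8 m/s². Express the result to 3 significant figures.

Initial energy: E₁ = mgh = (7.87)(9.8)(10.1) = 778.97 J
Friction removes W_f = μ_k mg d = (0.35)(7.87)(9.8)(5.68) = 153.3 J
Energy reaching the spring: E = 778.97 − 153.3 = 625.65 J
At max compression ½kx² = E ⇒ x = √(2E/k) = √(2 × 625.65/2500) = 0.7075 m

x = 0.707 m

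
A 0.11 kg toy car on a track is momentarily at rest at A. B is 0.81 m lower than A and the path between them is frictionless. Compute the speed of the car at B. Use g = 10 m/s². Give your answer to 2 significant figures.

By conservation of mechanical energy, mgh = ½mv²
The mass cancels from both sides.
v = √(2gh) = √(2 × 10 × 0.81) = √16.200 = 4.025 m/s

v = 4.0 m/s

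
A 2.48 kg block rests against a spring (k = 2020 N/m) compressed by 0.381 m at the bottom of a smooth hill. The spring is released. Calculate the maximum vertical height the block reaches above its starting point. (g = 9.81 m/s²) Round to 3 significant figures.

h = 6.03 m

At maximum height the block is at rest, so ½kx² = mgh
h = kx²/(2mg) = (2020)(0.381)²/(2 × 2.48 × 9.81) = 6.026 m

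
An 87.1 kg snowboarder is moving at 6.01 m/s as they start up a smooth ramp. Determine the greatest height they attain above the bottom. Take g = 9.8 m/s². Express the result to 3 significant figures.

Setting KE at the bottom equal to PE gained: ½mv² = mgh
h = v²/(2g) = 6.01²/(2 × 9.8) = 1.843 m

h = 1.84 m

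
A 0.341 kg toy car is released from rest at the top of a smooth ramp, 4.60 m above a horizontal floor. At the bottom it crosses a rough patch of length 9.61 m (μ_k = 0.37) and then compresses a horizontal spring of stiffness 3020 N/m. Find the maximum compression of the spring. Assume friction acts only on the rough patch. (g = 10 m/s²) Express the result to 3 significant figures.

x = 0.0486 m

Initial energy: E₁ = mgh = (0.341)(10)(4.60) = 15.686 J
Friction removes W_f = μ_k mg d = (0.37)(0.341)(10)(9.61) = 12.12 J
Energy reaching the spring: E = 15.686 − 12.12 = 3.5611 J
At max compression ½kx² = E ⇒ x = √(2E/k) = √(2 × 3.5611/3020) = 0.04856 m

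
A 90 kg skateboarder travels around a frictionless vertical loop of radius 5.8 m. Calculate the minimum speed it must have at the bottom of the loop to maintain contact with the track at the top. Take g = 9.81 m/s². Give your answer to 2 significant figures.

v = 17 m/s

At the top: mg = mv_top²/r ⇒ v_top² = gr = 56.90 m²/s²
Energy from bottom to top (height 2r): ½mv_bot² = ½mv_top² + mg(2r)
v_bot² = gr + 4gr = 5gr = 284.5
v_bot = √(5gr) = 16.87 m/s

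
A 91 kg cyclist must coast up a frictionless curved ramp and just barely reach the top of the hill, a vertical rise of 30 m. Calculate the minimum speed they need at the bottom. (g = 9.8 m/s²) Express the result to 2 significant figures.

At the top they are momentarily at rest, so all KE converts to PE: ½mv² = mgh
v = √(2gh) = √(2 × 9.8 × 30) = 24.25 m/s

v = 24 m/s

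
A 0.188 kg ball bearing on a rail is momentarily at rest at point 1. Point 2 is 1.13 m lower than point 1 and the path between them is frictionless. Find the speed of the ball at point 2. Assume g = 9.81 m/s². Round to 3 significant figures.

v = 4.71 m/s

Mechanical energy is conserved (no friction): mgh = ½mv²
v = √(2gh) = √(2 × 9.81 × 1.13) = √22.171 = 4.709 m/s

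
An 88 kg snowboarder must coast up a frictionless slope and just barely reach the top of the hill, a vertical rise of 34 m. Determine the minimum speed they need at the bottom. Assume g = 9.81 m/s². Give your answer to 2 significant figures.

v = 26 m/s

At the top they are momentarily at rest, so all KE converts to PE: ½mv² = mgh
v = √(2gh) = √(2 × 9.81 × 34) = 25.83 m/s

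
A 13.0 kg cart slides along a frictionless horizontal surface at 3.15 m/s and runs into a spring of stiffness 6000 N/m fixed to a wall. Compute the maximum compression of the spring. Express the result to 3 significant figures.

x = 0.147 m

Conservation of energy between contact and max compression: ½mv² = ½kx²
x = v√(m/k) = 3.15 × √(13.0/6000) = 0.1466 m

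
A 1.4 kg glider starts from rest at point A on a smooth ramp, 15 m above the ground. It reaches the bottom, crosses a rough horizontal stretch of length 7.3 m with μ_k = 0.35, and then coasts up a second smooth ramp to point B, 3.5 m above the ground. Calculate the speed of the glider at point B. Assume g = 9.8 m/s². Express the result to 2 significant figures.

v = 13 m/s

Energy at A: mgh₁ = (1.4)(9.8)(15) = 205.80 J
Friction loss: W_f = μ_k mg d = 35.05 J
At B: ½mv² + mgh₂ = mgh₁ − W_f
½mv² = 205.80 − 35.05 − 48.020 = 122.73 J
v = √(2 × 122.73/1.4) = 13.24 m/s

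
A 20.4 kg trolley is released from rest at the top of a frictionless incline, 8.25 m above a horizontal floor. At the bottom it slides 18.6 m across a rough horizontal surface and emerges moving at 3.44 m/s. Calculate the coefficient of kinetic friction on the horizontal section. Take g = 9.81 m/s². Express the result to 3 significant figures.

Applying the work–energy principle:
mgh = ½mv² + μ_k m g d
mgh = 1651.0 J; ½mv² = 120.70 J
W_f = 1651.0 − 120.70 = 1530 J
μ_k = W_f/(mg·d) = 1530/(200.1 × 18.6) = 0.4111

μ_k = 0.411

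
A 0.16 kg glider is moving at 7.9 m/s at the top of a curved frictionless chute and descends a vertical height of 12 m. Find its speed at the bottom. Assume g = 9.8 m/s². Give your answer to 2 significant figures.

v = 17 m/s

Equating total energy at the two states: ½mv₀² + mgh = ½mv²
v² = v₀² + 2gh = (7.9)² + 2(9.8)(12) = 297.61
v = √297.61 = 17.25 m/s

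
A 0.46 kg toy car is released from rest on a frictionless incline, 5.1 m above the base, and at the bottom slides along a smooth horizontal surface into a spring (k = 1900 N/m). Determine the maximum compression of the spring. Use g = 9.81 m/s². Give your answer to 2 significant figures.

Gravitational PE at the top equals spring PE at max compression: mgh = ½kx²
x = √(2mgh/k) = √(2 × 0.46 × 9.81 × 5.1 / 1900) = 0.1556 m

x = 0.16 m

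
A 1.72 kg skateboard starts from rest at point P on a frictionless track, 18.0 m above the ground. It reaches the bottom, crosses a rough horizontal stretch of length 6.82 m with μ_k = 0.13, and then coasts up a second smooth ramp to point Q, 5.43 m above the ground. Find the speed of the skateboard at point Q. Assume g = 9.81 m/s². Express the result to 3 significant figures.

v = 15.1 m/s

Energy at P: mgh₁ = (1.72)(9.81)(18.0) = 303.72 J
Friction loss: W_f = μ_k mg d = 14.96 J
At Q: ½mv² + mgh₂ = mgh₁ − W_f
½mv² = 303.72 − 14.96 − 91.621 = 197.14 J
v = √(2 × 197.14/1.72) = 15.14 m/s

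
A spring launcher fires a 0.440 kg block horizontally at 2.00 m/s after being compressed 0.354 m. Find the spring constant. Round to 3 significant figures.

k = 14.0 N/m

Energy stored in the spring equals the launch KE: ½kx² = ½mv²
k = mv²/x² = (0.440)(2.00)²/(0.354)² = 14.04 N/m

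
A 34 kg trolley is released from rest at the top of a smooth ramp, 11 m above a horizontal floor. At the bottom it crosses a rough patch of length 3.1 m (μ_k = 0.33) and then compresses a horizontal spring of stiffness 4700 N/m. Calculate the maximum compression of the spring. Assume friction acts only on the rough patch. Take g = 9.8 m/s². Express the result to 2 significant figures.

x = 1.2 m

Initial energy: E₁ = mgh = (34)(9.8)(11) = 3665.2 J
Friction removes W_f = μ_k mg d = (0.33)(34)(9.8)(3.1) = 340.9 J
Energy reaching the spring: E = 3665.2 − 340.9 = 3324.3 J
At max compression ½kx² = E ⇒ x = √(2E/k) = √(2 × 3324.3/4700) = 1.189 m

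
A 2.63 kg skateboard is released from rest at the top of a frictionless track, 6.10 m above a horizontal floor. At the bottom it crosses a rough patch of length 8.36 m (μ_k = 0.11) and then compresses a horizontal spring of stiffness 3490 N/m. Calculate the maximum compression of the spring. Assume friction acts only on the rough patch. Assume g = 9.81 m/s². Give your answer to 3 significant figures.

Initial energy: E₁ = mgh = (2.63)(9.81)(6.10) = 157.38 J
Friction removes W_f = μ_k mg d = (0.11)(2.63)(9.81)(8.36) = 23.73 J
Energy reaching the spring: E = 157.38 − 23.73 = 133.66 J
At max compression ½kx² = E ⇒ x = √(2E/k) = √(2 × 133.66/3490) = 0.2768 m

x = 0.277 m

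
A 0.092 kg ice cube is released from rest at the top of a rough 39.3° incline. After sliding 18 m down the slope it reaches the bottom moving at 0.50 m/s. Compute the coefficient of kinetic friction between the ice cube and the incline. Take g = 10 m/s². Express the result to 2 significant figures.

μ_k = 0.82

The energy dissipated by friction is the PE lost minus the KE gained:
mgL sinθ = 10.489 J; ½mv² = 0.011500 J
W_f = 10.489 − 0.011500 = 10.48 J
μ_k = W_f/(mg cosθ · L) = 10.48/(0.7119 × 18) = 0.8176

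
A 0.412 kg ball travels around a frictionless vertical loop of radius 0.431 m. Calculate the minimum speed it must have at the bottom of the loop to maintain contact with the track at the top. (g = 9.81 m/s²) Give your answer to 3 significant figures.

At the top: mg = mv_top²/r ⇒ v_top² = gr = 4.228 m²/s²
Energy from bottom to top (height 2r): ½mv_bot² = ½mv_top² + mg(2r)
v_bot² = gr + 4gr = 5gr = 21.14
v_bot = √(5gr) = 4.598 m/s

v = 4.60 m/s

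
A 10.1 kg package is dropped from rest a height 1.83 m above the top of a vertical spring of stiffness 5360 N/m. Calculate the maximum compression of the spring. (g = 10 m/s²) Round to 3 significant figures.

x = 0.282 m

Let x be the compression. The total drop is H + x, and the package is instantaneously at rest at max compression, so energy conservation gives:
mg(H + x) = ½kx²
½(5360)x² − (10.1)(10)x − (10.1)(10)(1.83) = 0
2680x² − 101.0x − 184.8 = 0
x = [101.0 + √(10201 + 1.9814e+06)]/(2 × 2680) = 0.2821 m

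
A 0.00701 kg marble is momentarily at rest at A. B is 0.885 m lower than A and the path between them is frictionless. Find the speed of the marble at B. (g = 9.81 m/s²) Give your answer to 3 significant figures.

Energy conservation between the two points: mgh = ½mv²
v = √(2gh) = √(2 × 9.81 × 0.885) = √17.364 = 4.167 m/s

v = 4.17 m/s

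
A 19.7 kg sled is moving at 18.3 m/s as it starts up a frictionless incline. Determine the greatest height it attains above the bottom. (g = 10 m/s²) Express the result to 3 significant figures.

Setting KE at the bottom equal to PE gained: ½mv² = mgh
h = v²/(2g) = 18.3²/(2 × 10) = 16.74 m

h = 16.7 m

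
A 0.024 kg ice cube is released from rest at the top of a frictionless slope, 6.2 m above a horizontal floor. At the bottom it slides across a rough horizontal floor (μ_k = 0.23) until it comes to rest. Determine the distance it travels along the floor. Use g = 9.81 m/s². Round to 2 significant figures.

Energy bookkeeping (friction removes W_f = μ_k N d):
At rest all PE has been dissipated by friction: mgh = μ_k m g d
d = h/μ_k = 6.2/0.23 = 26.96 m

d = 27 m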